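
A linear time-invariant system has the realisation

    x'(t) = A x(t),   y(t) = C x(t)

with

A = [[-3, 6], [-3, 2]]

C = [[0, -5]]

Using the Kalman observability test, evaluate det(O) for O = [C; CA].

75

CA = [[15, -10]]
Observability matrix O = [C; CA] = [[0, -5], [15, -10]]
det(O) = 0·(-10) - (-5)·15 = 0 - (-75) = 75
Since det(O) ≠ 0, rank(O) = 2 and the system is completely observable.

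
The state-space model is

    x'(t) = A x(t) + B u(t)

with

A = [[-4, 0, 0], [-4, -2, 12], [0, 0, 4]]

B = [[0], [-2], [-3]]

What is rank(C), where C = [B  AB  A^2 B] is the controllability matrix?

AB = [[0], [-32], [-12]]
A^2B = [[0], [-80], [-48]]
Controllability matrix C = [B  AB  A^2B] = [[0, 0, 0], [-2, -32, -80], [-3, -12, -48]]
Row 1 of C is identically zero, so rank(C) ≤ 2.
The 2×2 minor from rows 2, 3, columns 1, 2 is (-2)·(-12) - (-32)·(-3) = 24 - 96 = -72 ≠ 0, so rank(C) = 2.
rank(C) = 2 < n = 3, so the pair (A, B) is not completely controllable.

2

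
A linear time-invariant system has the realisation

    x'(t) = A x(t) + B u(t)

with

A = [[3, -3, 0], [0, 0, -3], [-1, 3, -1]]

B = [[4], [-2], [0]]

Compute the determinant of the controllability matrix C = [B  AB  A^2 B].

1992

AB = [[18], [0], [-10]]
A^2B = [[54], [30], [-8]]
Controllability matrix C = [B  AB  A^2B] = [[4, 18, 54], [-2, 0, 30], [0, -10, -8]]
Expanding along the first row, det(C) = 4·(0·(-8) - 30·(-10)) - 18·((-2)·(-8) - 30·0) + 54·((-2)·(-10) - 0·0) = 4·300 - 18·16 + 54·20 = 1992
Since det(C) ≠ 0, rank(C) = 3 and the system is completely controllable.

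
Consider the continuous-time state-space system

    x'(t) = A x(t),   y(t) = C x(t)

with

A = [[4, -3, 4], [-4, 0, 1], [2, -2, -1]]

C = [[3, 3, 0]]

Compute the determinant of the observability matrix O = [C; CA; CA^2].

4968

CA = [[0, -9, 15]]
CA^2 = [[66, -30, -24]]
Observability matrix O = [C; CA; CA^2] = [[3, 3, 0], [0, -9, 15], [66, -30, -24]]
Expanding along the first row, det(O) = 3·((-9)·(-24) - 15·(-30)) - 3·(0·(-24) - 15·66) + 0·(0·(-30) - (-9)·66) = 3·666 - 3·(-990) + 0·594 = 4968
Since det(O) ≠ 0, rank(O) = 3 and the system is completely observable.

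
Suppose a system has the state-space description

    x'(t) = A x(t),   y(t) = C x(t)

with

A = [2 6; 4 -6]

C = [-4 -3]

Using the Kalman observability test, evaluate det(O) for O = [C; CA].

CA = [[-20, -6]]
Observability matrix O = [C; CA] = [[-4, -3], [-20, -6]]
det(O) = (-4)·(-6) - (-3)·(-20) = 24 - 60 = -36
Since det(O) ≠ 0, rank(O) = 2 and the system is completely observable.

-36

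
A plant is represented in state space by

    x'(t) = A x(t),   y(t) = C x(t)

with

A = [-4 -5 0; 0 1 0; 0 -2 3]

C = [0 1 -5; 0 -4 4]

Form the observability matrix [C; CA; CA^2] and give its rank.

CA = [[0, 11, -15], [0, -12, 12]]
CA^2 = [[0, 41, -45], [0, -36, 36]]
Observability matrix O = [C; CA; CA^2] = [[0, 1, -5], [0, -4, 4], [0, 11, -15], [0, -12, 12], [0, 41, -45], [0, -36, 36]]
Column 1 of O is identically zero, so rank(O) ≤ 2.
The 2×2 minor from rows 1, 2, columns 2, 3 is 1·4 - (-5)·(-4) = 4 - 20 = -16 ≠ 0, so rank(O) = 2.
rank(O) = 2 < n = 3, so the pair (A, C) is not completely observable.

2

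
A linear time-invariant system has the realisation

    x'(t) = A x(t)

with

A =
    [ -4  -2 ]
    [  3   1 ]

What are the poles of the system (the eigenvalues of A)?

det(sI - A) = s^2 - (tr A)s + det A, with tr A = (-4) + 1 = -3 and det A = (-4)·1 - (-2)·3 = -4 - (-6) = 2.
So p(s) = det(sI - A) = s^2 + 3s + 2.
Factor s^2 + 3s + 2: two numbers with sum -3 and product 2 are -1 and -2, so s^2 + 3s + 2 = (s + 1)(s + 2).
Hence p(s) = (s + 1) (s + 2), with roots -2, -1.
All eigenvalues have negative real part, so the system is asymptotically stable.

-2, -1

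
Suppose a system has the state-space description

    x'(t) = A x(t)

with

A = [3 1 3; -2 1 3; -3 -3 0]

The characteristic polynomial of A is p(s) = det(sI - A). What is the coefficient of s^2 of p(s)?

Expand det(sI - A) for the 3×3 matrix.
p(s) = s^3 - 4s^2 + 23s - 45.
(Check: constant term = det(-A) = (-1)^3 det A = -45; coefficient of s^2 = -tr A = -4.)
The coefficient of s^2 is -4.

-4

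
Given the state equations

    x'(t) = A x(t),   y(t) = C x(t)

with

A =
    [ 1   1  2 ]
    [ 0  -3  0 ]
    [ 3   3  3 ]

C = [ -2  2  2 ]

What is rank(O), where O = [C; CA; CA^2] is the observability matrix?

3

CA = [[4, -2, 2]]
CA^2 = [[10, 16, 14]]
Observability matrix O = [C; CA; CA^2] = [[-2, 2, 2], [4, -2, 2], [10, 16, 14]]
det(O) = (-2)·((-2)·14 - 2·16) - 2·(4·14 - 2·10) + 2·(4·16 - (-2)·10) = (-2)·(-60) - 2·36 + 2·84 = 216 ≠ 0, so rank(O) = 3.
rank(O) = 3 = n, so the pair (A, C) is completely observable.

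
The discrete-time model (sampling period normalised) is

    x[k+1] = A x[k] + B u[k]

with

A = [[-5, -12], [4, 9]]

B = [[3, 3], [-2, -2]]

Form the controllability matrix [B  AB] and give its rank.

1

AB = [[9, 9], [-6, -6]]
Controllability matrix C = [B  AB] = [[3, 3, 9, 9], [-2, -2, -6, -6]]
Every column of C is a scalar multiple of column 1 = [3, -2] (multipliers 1, 1, 3, 3), so the columns span a one-dimensional space.
C ≠ 0, hence rank(C) = 1.
rank(C) = 1 < n = 2, so the pair (A, B) is not completely controllable.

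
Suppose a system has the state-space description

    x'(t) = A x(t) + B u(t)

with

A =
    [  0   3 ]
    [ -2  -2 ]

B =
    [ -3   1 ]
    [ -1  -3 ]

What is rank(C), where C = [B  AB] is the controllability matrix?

AB = [[-3, -9], [8, 4]]
Controllability matrix C = [B  AB] = [[-3, 1, -3, -9], [-1, -3, 8, 4]]
Take the 2×2 submatrix of C formed by columns 1, 2: [[-3, 1], [-1, -3]]. Its determinant is (-3)·(-3) - 1·(-1) = 9 - (-1) = 10 ≠ 0.
So rank(C) ≥ 2; since C has 2 rows, rank(C) = 2.
rank(C) = 2 = n, so the pair (A, B) is completely controllable.

2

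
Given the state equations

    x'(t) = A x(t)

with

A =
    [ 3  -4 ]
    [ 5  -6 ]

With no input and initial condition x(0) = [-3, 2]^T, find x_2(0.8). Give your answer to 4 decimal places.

-5.2872

det(sI - A) = s^2 - (tr A)s + det A, with tr A = 3 + (-6) = -3 and det A = 3·(-6) - (-4)·5 = -18 - (-20) = 2.
So p(s) = det(sI - A) = s^2 + 3s + 2.
Factor s^2 + 3s + 2: two numbers with sum -3 and product 2 are -1 and -2, so s^2 + 3s + 2 = (s + 1)(s + 2).
Hence p(s) = (s + 1) (s + 2), with roots -2, -1.
The eigenvalues -2, -1 are distinct and real, so A is diagonalisable and x(t) = e^{At} x(0) = V diag(e^{λ_i t}) V^{-1} x(0), where the columns of V are the eigenvectors.
λ = -2: A - (-2)I = [[5, -4], [5, -4]]. Row 1 gives 5·v1 + (-4)·v2 = 0, so take v_1 = [4, 5]^T.
λ = -1: A - (-1)I = [[4, -4], [5, -5]]. Row 1 gives 4·v1 + (-4)·v2 = 0, so take v_2 = [1, 1]^T.
V = [v_1 v_2] = [[4, 1], [5, 1]] has det V = -1, so V^{-1} = adj(V)/det V = [[-1, 1], [5, -4]].
Modal coordinates z(0) = V^{-1} x(0): (-1)·(-3) + 1·2 = 5; 5·(-3) + (-4)·2 = -23; so z(0) = [5, -23]^T.
x_2(t) = Σ_i (v_i)_2 · z_i(0) · e^{λ_i t} (row 2 of V times the modal terms).
x_2(0.8) = 5·5·e^{-2·0.8} + 1·(-23)·e^{-1·0.8} = 25·0.20189652 + (-23)·0.44932896 = -5.2872.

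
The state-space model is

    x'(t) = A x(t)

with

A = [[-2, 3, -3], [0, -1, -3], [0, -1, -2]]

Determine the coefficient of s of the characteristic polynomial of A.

5

Expand det(sI - A) for the 3×3 matrix.
p(s) = s^3 + 5s^2 + 5s - 2.
(Check: constant term = det(-A) = (-1)^3 det A = -2; coefficient of s^2 = -tr A = 5.)
The coefficient of s is 5.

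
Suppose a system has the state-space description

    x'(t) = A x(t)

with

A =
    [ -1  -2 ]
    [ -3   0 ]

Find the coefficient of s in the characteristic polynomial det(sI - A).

For a 2×2 matrix, det(sI - A) = s^2 - (tr A)s + det A.
tr A = -1, det A = -6.
So p(s) = s^2 + s - 6.
The coefficient of s is 1.

1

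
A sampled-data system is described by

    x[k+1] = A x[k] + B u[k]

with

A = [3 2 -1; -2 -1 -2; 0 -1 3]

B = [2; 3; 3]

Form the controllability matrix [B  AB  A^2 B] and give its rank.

AB = [[9], [-13], [6]]
A^2B = [[-5], [-17], [31]]
Controllability matrix C = [B  AB  A^2B] = [[2, 9, -5], [3, -13, -17], [3, 6, 31]]
det(C) = 2·((-13)·31 - (-17)·6) - 9·(3·31 - (-17)·3) + (-5)·(3·6 - (-13)·3) = 2·(-301) - 9·144 + (-5)·57 = -2183 ≠ 0, so rank(C) = 3.
rank(C) = 3 = n, so the pair (A, B) is completely controllable.

3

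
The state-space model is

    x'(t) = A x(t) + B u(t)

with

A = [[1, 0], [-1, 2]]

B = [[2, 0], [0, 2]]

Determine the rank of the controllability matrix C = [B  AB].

2

AB = [[2, 0], [-2, 4]]
Controllability matrix C = [B  AB] = [[2, 0, 2, 0], [0, 2, -2, 4]]
Take the 2×2 submatrix of C formed by columns 1, 2: [[2, 0], [0, 2]]. Its determinant is 2·2 - 0·0 = 4 - 0 = 4 ≠ 0.
So rank(C) ≥ 2; since C has 2 rows, rank(C) = 2.
rank(C) = 2 = n, so the pair (A, B) is completely controllable.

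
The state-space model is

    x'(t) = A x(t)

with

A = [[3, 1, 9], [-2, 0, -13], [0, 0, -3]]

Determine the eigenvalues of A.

det(sI - A) = s^3 - (tr A)s^2 + (M11 + M22 + M33)s - det A, where Mii is the 2×2 principal minor of A obtained by deleting row i and column i.
tr A = 3 + 0 + (-3) = 0; M11 = 0·(-3) - (-13)·0 = 0 - 0 = 0; M22 = 3·(-3) - 9·0 = -9 - 0 = -9; M33 = 3·0 - 1·(-2) = 0 - (-2) = 2; sum of minors = -7.
det A = 3·(0·(-3) - (-13)·0) - 1·((-2)·(-3) - (-13)·0) + 9·((-2)·0 - 0·0) = 3·0 - 1·6 + 9·0 = -6.
So p(s) = det(sI - A) = s^3 - 7s + 6.
Rational-root test: any integer root divides 6. Testing small divisors, s = 1 works: p(1) = 1 + 0 + (-7) + 6 = 0, so (s - 1) is a factor.
Dividing, p(s) = (s - 1)(s^2 + s - 6).
Factor s^2 + s - 6: two numbers with sum -1 and product -6 are 2 and -3, so s^2 + s - 6 = (s - 2)(s + 3).
Hence p(s) = (s - 2) (s - 1) (s + 3), with roots -3, 1, 2.
At least one eigenvalue has non-negative real part, so the system is not asymptotically stable.

-3, 1, 2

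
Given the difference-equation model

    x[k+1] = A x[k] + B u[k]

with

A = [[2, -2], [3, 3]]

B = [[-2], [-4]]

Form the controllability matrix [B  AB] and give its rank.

AB = [[4], [-18]]
Controllability matrix C = [B  AB] = [[-2, 4], [-4, -18]]
det(C) = (-2)·(-18) - 4·(-4) = 36 - (-16) = 52 ≠ 0, so rank(C) = 2.
rank(C) = 2 = n, so the pair (A, B) is completely controllable.

2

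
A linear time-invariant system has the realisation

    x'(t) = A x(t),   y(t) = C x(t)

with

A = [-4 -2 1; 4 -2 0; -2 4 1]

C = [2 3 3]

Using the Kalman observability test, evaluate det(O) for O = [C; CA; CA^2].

-236

CA = [[-2, 2, 5]]
CA^2 = [[6, 20, 3]]
Observability matrix O = [C; CA; CA^2] = [[2, 3, 3], [-2, 2, 5], [6, 20, 3]]
Expanding along the first row, det(O) = 2·(2·3 - 5·20) - 3·((-2)·3 - 5·6) + 3·((-2)·20 - 2·6) = 2·(-94) - 3·(-36) + 3·(-52) = -236
Since det(O) ≠ 0, rank(O) = 3 and the system is completely observable.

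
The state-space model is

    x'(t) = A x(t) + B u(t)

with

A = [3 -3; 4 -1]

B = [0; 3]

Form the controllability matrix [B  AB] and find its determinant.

27

AB = [[-9], [-3]]
Controllability matrix C = [B  AB] = [[0, -9], [3, -3]]
det(C) = 0·(-3) - (-9)·3 = 0 - (-27) = 27
Since det(C) ≠ 0, rank(C) = 2 and the system is completely controllable.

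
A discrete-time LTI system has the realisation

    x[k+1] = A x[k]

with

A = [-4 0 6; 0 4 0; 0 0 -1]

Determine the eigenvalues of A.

det(zI - A) = z^3 - (tr A)z^2 + (M11 + M22 + M33)z - det A, where Mii is the 2×2 principal minor of A obtained by deleting row i and column i.
tr A = (-4) + 4 + (-1) = -1; M11 = 4·(-1) - 0·0 = -4 - 0 = -4; M22 = (-4)·(-1) - 6·0 = 4 - 0 = 4; M33 = (-4)·4 - 0·0 = -16 - 0 = -16; sum of minors = -16.
det A = (-4)·(4·(-1) - 0·0) - 0·(0·(-1) - 0·0) + 6·(0·0 - 4·0) = (-4)·(-4) - 0·0 + 6·0 = 16.
So p(z) = det(zI - A) = z^3 + z^2 - 16z - 16.
Rational-root test: any integer root divides -16. Testing small divisors, z = -1 works: p(-1) = -1 + 1 + 16 + (-16) = 0, so (z + 1) is a factor.
Dividing, p(z) = (z + 1)(z^2 - 16).
Factor z^2 - 16: two numbers with sum 0 and product -16 are 4 and -4, so z^2 - 16 = (z - 4)(z + 4).
Hence p(z) = (z - 4) (z + 1) (z + 4), with roots -4, -1, 4.

-4, -1, 4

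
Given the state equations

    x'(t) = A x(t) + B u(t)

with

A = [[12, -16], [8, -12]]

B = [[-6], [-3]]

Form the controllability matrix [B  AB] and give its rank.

1

AB = [[-24], [-12]]
Controllability matrix C = [B  AB] = [[-6, -24], [-3, -12]]
Every column of C is a scalar multiple of column 1 = [-6, -3] (multipliers 1, 4), so the columns span a one-dimensional space.
C ≠ 0, hence rank(C) = 1.
rank(C) = 1 < n = 2, so the pair (A, B) is not completely controllable.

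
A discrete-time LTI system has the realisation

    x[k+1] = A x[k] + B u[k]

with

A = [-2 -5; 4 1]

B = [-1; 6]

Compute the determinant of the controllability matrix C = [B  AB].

166

AB = [[-28], [2]]
Controllability matrix C = [B  AB] = [[-1, -28], [6, 2]]
det(C) = (-1)·2 - (-28)·6 = -2 - (-168) = 166
Since det(C) ≠ 0, rank(C) = 2 and the system is completely controllable.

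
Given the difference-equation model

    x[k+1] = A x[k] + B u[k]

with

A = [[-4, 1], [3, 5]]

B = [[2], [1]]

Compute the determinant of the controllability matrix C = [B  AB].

AB = [[-7], [11]]
Controllability matrix C = [B  AB] = [[2, -7], [1, 11]]
det(C) = 2·11 - (-7)·1 = 22 - (-7) = 29
Since det(C) ≠ 0, rank(C) = 2 and the system is completely controllable.

29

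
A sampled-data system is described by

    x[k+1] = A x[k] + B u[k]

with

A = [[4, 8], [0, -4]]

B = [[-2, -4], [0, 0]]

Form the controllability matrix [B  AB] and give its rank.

AB = [[-8, -16], [0, 0]]
Controllability matrix C = [B  AB] = [[-2, -4, -8, -16], [0, 0, 0, 0]]
Every column of C is a scalar multiple of column 1 = [-2, 0] (multipliers 1, 2, 4, 8), so the columns span a one-dimensional space.
C ≠ 0, hence rank(C) = 1.
rank(C) = 1 < n = 2, so the pair (A, B) is not completely controllable.

1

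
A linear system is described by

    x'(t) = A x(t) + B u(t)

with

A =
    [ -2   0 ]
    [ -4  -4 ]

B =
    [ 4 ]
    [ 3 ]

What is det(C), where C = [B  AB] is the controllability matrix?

-88

AB = [[-8], [-28]]
Controllability matrix C = [B  AB] = [[4, -8], [3, -28]]
det(C) = 4·(-28) - (-8)·3 = -112 - (-24) = -88
Since det(C) ≠ 0, rank(C) = 2 and the system is completely controllable.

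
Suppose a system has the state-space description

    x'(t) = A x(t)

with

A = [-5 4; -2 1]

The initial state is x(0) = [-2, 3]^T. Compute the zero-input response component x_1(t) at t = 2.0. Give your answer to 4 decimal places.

det(sI - A) = s^2 - (tr A)s + det A, with tr A = (-5) + 1 = -4 and det A = (-5)·1 - 4·(-2) = -5 - (-8) = 3.
So p(s) = det(sI - A) = s^2 + 4s + 3.
Factor s^2 + 4s + 3: two numbers with sum -4 and product 3 are -1 and -3, so s^2 + 4s + 3 = (s + 1)(s + 3).
Hence p(s) = (s + 1) (s + 3), with roots -3, -1.
The eigenvalues -3, -1 are distinct and real, so A is diagonalisable and x(t) = e^{At} x(0) = V diag(e^{λ_i t}) V^{-1} x(0), where the columns of V are the eigenvectors.
λ = -3: A - (-3)I = [[-2, 4], [-2, 4]]. Row 1 gives (-2)·v1 + 4·v2 = 0, so take v_1 = [2, 1]^T.
λ = -1: A - (-1)I = [[-4, 4], [-2, 2]]. Row 1 gives (-4)·v1 + 4·v2 = 0, so take v_2 = [1, 1]^T.
V = [v_1 v_2] = [[2, 1], [1, 1]] has det V = 1, so V^{-1} = adj(V)/det V = [[1, -1], [-1, 2]].
Modal coordinates z(0) = V^{-1} x(0): 1·(-2) + (-1)·3 = -5; (-1)·(-2) + 2·3 = 8; so z(0) = [-5, 8]^T.
x_1(t) = Σ_i (v_i)_1 · z_i(0) · e^{λ_i t} (row 1 of V times the modal terms).
x_1(2.0) = 2·(-5)·e^{-3·2.0} + 1·8·e^{-1·2.0} = (-10)·0.002479 + 8·0.135335 = 1.0579.

1.0579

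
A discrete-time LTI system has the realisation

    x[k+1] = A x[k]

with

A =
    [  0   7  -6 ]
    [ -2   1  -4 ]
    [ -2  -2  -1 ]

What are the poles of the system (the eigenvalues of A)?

-2, -1, 3

det(zI - A) = z^3 - (tr A)z^2 + (M11 + M22 + M33)z - det A, where Mii is the 2×2 principal minor of A obtained by deleting row i and column i.
tr A = 0 + 1 + (-1) = 0; M11 = 1·(-1) - (-4)·(-2) = -1 - 8 = -9; M22 = 0·(-1) - (-6)·(-2) = 0 - 12 = -12; M33 = 0·1 - 7·(-2) = 0 - (-14) = 14; sum of minors = -7.
det A = 0·(1·(-1) - (-4)·(-2)) - 7·((-2)·(-1) - (-4)·(-2)) + (-6)·((-2)·(-2) - 1·(-2)) = 0·(-9) - 7·(-6) + (-6)·6 = 6.
So p(z) = det(zI - A) = z^3 - 7z - 6.
Rational-root test: any integer root divides -6. Testing small divisors, z = -1 works: p(-1) = -1 + 0 + 7 + (-6) = 0, so (z + 1) is a factor.
Dividing, p(z) = (z + 1)(z^2 - z - 6).
Factor z^2 - z - 6: two numbers with sum 1 and product -6 are 3 and -2, so z^2 - z - 6 = (z - 3)(z + 2).
Hence p(z) = (z - 3) (z + 1) (z + 2), with roots -2, -1, 3.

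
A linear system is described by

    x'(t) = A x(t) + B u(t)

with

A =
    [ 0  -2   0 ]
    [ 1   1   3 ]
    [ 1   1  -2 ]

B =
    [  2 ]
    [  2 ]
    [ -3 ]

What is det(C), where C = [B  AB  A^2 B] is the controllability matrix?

-60

AB = [[-4], [-5], [10]]
A^2B = [[10], [21], [-29]]
Controllability matrix C = [B  AB  A^2B] = [[2, -4, 10], [2, -5, 21], [-3, 10, -29]]
Expanding along the first row, det(C) = 2·((-5)·(-29) - 21·10) - (-4)·(2·(-29) - 21·(-3)) + 10·(2·10 - (-5)·(-3)) = 2·(-65) - (-4)·5 + 10·5 = -60
Since det(C) ≠ 0, rank(C) = 3 and the system is completely controllable.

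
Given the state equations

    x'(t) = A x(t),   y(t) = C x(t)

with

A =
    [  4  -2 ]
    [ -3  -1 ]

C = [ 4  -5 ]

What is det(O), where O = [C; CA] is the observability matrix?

143

CA = [[31, -3]]
Observability matrix O = [C; CA] = [[4, -5], [31, -3]]
det(O) = 4·(-3) - (-5)·31 = -12 - (-155) = 143
Since det(O) ≠ 0, rank(O) = 2 and the system is completely observable.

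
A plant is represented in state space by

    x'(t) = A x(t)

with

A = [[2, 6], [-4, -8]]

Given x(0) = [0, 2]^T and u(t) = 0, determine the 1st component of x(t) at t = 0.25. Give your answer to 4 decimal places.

det(sI - A) = s^2 - (tr A)s + det A, with tr A = 2 + (-8) = -6 and det A = 2·(-8) - 6·(-4) = -16 - (-24) = 8.
So p(s) = det(sI - A) = s^2 + 6s + 8.
Factor s^2 + 6s + 8: two numbers with sum -6 and product 8 are -2 and -4, so s^2 + 6s + 8 = (s + 2)(s + 4).
Hence p(s) = (s + 2) (s + 4), with roots -4, -2.
The eigenvalues -4, -2 are distinct and real, so A is diagonalisable and x(t) = e^{At} x(0) = V diag(e^{λ_i t}) V^{-1} x(0), where the columns of V are the eigenvectors.
λ = -4: A - (-4)I = [[6, 6], [-4, -4]]. Row 1 gives 6·v1 + 6·v2 = 0, so take v_1 = [-1, 1]^T.
λ = -2: A - (-2)I = [[4, 6], [-4, -6]]. Row 1 gives 4·v1 + 6·v2 = 0, so take v_2 = [-3, 2]^T.
V = [v_1 v_2] = [[-1, -3], [1, 2]] has det V = 1, so V^{-1} = adj(V)/det V = [[2, 3], [-1, -1]].
Modal coordinates z(0) = V^{-1} x(0): 2·0 + 3·2 = 6; (-1)·0 + (-1)·2 = -2; so z(0) = [6, -2]^T.
x_1(t) = Σ_i (v_i)_1 · z_i(0) · e^{λ_i t} (row 1 of V times the modal terms).
x_1(0.25) = (-1)·6·e^{-4·0.25} + (-3)·(-2)·e^{-2·0.25} = (-6)·0.367879 + 6·0.606531 = 1.4319.

1.4319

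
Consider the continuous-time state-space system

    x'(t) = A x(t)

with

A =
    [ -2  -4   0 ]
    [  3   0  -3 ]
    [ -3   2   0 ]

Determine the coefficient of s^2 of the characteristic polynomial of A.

Expand det(sI - A) for the 3×3 matrix.
p(s) = s^3 + 2s^2 + 18s + 48.
(Check: constant term = det(-A) = (-1)^3 det A = 48; coefficient of s^2 = -tr A = 2.)
The coefficient of s^2 is 2.

2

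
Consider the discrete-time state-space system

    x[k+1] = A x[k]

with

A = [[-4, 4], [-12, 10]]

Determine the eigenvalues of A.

det(zI - A) = z^2 - (tr A)z + det A, with tr A = (-4) + 10 = 6 and det A = (-4)·10 - 4·(-12) = -40 - (-48) = 8.
So p(z) = det(zI - A) = z^2 - 6z + 8.
Factor z^2 - 6z + 8: two numbers with sum 6 and product 8 are 4 and 2, so z^2 - 6z + 8 = (z - 4)(z - 2).
Hence p(z) = (z - 4) (z - 2), with roots 2, 4.

2, 4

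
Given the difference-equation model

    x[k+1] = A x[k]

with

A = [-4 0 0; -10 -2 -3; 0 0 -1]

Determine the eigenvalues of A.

-4, -2, -1

det(zI - A) = z^3 - (tr A)z^2 + (M11 + M22 + M33)z - det A, where Mii is the 2×2 principal minor of A obtained by deleting row i and column i.
tr A = (-4) + (-2) + (-1) = -7; M11 = (-2)·(-1) - (-3)·0 = 2 - 0 = 2; M22 = (-4)·(-1) - 0·0 = 4 - 0 = 4; M33 = (-4)·(-2) - 0·(-10) = 8 - 0 = 8; sum of minors = 14.
det A = (-4)·((-2)·(-1) - (-3)·0) - 0·((-10)·(-1) - (-3)·0) + 0·((-10)·0 - (-2)·0) = (-4)·2 - 0·10 + 0·0 = -8.
So p(z) = det(zI - A) = z^3 + 7z^2 + 14z + 8.
Rational-root test: any integer root divides 8. Testing small divisors, z = -1 works: p(-1) = -1 + 7 + (-14) + 8 = 0, so (z + 1) is a factor.
Dividing, p(z) = (z + 1)(z^2 + 6z + 8).
Factor z^2 + 6z + 8: two numbers with sum -6 and product 8 are -2 and -4, so z^2 + 6z + 8 = (z + 2)(z + 4).
Hence p(z) = (z + 1) (z + 2) (z + 4), with roots -4, -2, -1.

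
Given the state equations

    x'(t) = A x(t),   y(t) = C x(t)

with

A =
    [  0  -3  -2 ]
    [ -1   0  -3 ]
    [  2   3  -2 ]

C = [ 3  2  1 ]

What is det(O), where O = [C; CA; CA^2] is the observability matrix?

CA = [[0, -6, -14]]
CA^2 = [[-22, -42, 46]]
Observability matrix O = [C; CA; CA^2] = [[3, 2, 1], [0, -6, -14], [-22, -42, 46]]
Expanding along the first row, det(O) = 3·((-6)·46 - (-14)·(-42)) - 2·(0·46 - (-14)·(-22)) + 1·(0·(-42) - (-6)·(-22)) = 3·(-864) - 2·(-308) + 1·(-132) = -2108
Since det(O) ≠ 0, rank(O) = 3 and the system is completely observable.

-2108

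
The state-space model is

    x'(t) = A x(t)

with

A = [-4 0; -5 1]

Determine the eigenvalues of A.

-4, 1

det(sI - A) = s^2 - (tr A)s + det A, with tr A = (-4) + 1 = -3 and det A = (-4)·1 - 0·(-5) = -4 - 0 = -4.
So p(s) = det(sI - A) = s^2 + 3s - 4.
Factor s^2 + 3s - 4: two numbers with sum -3 and product -4 are 1 and -4, so s^2 + 3s - 4 = (s - 1)(s + 4).
Hence p(s) = (s - 1) (s + 4), with roots -4, 1.
At least one eigenvalue has non-negative real part, so the system is not asymptotically stable.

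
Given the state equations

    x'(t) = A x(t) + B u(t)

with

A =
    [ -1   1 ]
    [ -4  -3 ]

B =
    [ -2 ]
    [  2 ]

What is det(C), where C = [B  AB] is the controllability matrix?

-12

AB = [[4], [2]]
Controllability matrix C = [B  AB] = [[-2, 4], [2, 2]]
det(C) = (-2)·2 - 4·2 = -4 - 8 = -12
Since det(C) ≠ 0, rank(C) = 2 and the system is completely controllable.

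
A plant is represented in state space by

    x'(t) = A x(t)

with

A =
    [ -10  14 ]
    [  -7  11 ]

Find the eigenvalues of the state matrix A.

det(sI - A) = s^2 - (tr A)s + det A, with tr A = (-10) + 11 = 1 and det A = (-10)·11 - 14·(-7) = -110 - (-98) = -12.
So p(s) = det(sI - A) = s^2 - s - 12.
Factor s^2 - s - 12: two numbers with sum 1 and product -12 are 4 and -3, so s^2 - s - 12 = (s - 4)(s + 3).
Hence p(s) = (s - 4) (s + 3), with roots -3, 4.
At least one eigenvalue has non-negative real part, so the system is not asymptotically stable.

-3, 4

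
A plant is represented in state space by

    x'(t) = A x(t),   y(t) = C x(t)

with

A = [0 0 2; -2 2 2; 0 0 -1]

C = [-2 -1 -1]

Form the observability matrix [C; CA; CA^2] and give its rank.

CA = [[2, -2, -5]]
CA^2 = [[4, -4, 5]]
Observability matrix O = [C; CA; CA^2] = [[-2, -1, -1], [2, -2, -5], [4, -4, 5]]
det(O) = (-2)·((-2)·5 - (-5)·(-4)) - (-1)·(2·5 - (-5)·4) + (-1)·(2·(-4) - (-2)·4) = (-2)·(-30) - (-1)·30 + (-1)·0 = 90 ≠ 0, so rank(O) = 3.
rank(O) = 3 = n, so the pair (A, C) is completely observable.

3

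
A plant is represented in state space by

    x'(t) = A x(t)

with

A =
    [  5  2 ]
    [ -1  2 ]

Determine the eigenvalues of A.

det(sI - A) = s^2 - (tr A)s + det A, with tr A = 5 + 2 = 7 and det A = 5·2 - 2·(-1) = 10 - (-2) = 12.
So p(s) = det(sI - A) = s^2 - 7s + 12.
Factor s^2 - 7s + 12: two numbers with sum 7 and product 12 are 4 and 3, so s^2 - 7s + 12 = (s - 4)(s - 3).
Hence p(s) = (s - 4) (s - 3), with roots 3, 4.
At least one eigenvalue has non-negative real part, so the system is not asymptotically stable.

3, 4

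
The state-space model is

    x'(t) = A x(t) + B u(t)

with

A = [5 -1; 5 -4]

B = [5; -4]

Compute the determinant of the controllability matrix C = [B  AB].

321

AB = [[29], [41]]
Controllability matrix C = [B  AB] = [[5, 29], [-4, 41]]
det(C) = 5·41 - 29·(-4) = 205 - (-116) = 321
Since det(C) ≠ 0, rank(C) = 2 and the system is completely controllable.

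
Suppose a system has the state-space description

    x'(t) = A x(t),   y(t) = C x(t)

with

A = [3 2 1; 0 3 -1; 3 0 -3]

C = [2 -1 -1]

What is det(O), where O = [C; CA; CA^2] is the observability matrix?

-350

CA = [[3, 1, 6]]
CA^2 = [[27, 9, -16]]
Observability matrix O = [C; CA; CA^2] = [[2, -1, -1], [3, 1, 6], [27, 9, -16]]
Expanding along the first row, det(O) = 2·(1·(-16) - 6·9) - (-1)·(3·(-16) - 6·27) + (-1)·(3·9 - 1·27) = 2·(-70) - (-1)·(-210) + (-1)·0 = -350
Since det(O) ≠ 0, rank(O) = 3 and the system is completely observable.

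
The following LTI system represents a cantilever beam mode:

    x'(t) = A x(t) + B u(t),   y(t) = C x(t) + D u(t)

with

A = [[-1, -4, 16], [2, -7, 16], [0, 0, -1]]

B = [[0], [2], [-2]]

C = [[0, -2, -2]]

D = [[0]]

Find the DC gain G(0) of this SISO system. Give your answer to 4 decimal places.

16.5333

G(0) = C(-A)^{-1}B + D = -C A^{-1} B + D.
det A = -15, so A^{-1} = (1/-15)·adj(A) = [[-7/15, 4/15, -16/5], [-2/15, -1/15, -16/5], [0, 0, -1]]
A^{-1} B = [104/15, 94/15, 2]^T
C A^{-1} B = -248/15
G(0) = D - C A^{-1} B = 0 - (-248/15) = 248/15 ≈ 16.5333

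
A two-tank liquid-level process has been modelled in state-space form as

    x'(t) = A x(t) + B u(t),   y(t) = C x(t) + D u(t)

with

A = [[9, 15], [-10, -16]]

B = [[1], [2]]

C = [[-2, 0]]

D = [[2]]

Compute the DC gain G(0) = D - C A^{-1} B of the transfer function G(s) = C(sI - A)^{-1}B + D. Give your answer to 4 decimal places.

-13.3333

G(0) = C(-A)^{-1}B + D = -C A^{-1} B + D.
det A = 6, so A^{-1} = (1/6)·adj(A) = [[-8/3, -5/2], [5/3, 3/2]]
A^{-1} B = [-23/3, 14/3]^T
C A^{-1} B = 46/3
G(0) = D - C A^{-1} B = 2 - (46/3) = -40/3 ≈ -13.3333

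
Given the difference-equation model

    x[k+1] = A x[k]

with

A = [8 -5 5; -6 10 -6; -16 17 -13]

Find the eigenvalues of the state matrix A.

det(zI - A) = z^3 - (tr A)z^2 + (M11 + M22 + M33)z - det A, where Mii is the 2×2 principal minor of A obtained by deleting row i and column i.
tr A = 8 + 10 + (-13) = 5; M11 = 10·(-13) - (-6)·17 = -130 - (-102) = -28; M22 = 8·(-13) - 5·(-16) = -104 - (-80) = -24; M33 = 8·10 - (-5)·(-6) = 80 - 30 = 50; sum of minors = -2.
det A = 8·(10·(-13) - (-6)·17) - (-5)·((-6)·(-13) - (-6)·(-16)) + 5·((-6)·17 - 10·(-16)) = 8·(-28) - (-5)·(-18) + 5·58 = -24.
So p(z) = det(zI - A) = z^3 - 5z^2 - 2z + 24.
Rational-root test: any integer root divides 24. Testing small divisors, z = -2 works: p(-2) = -8 + (-20) + 4 + 24 = 0, so (z + 2) is a factor.
Dividing, p(z) = (z + 2)(z^2 - 7z + 12).
Factor z^2 - 7z + 12: two numbers with sum 7 and product 12 are 4 and 3, so z^2 - 7z + 12 = (z - 4)(z - 3).
Hence p(z) = (z - 4) (z - 3) (z + 2), with roots -2, 3, 4.

-2, 3, 4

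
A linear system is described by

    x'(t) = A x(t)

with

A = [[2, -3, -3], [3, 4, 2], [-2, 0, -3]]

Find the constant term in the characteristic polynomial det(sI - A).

63

Expand det(sI - A) for the 3×3 matrix.
p(s) = s^3 - 3s^2 - 7s + 63.
(Check: constant term = det(-A) = (-1)^3 det A = 63; coefficient of s^2 = -tr A = -3.)
The constant term is 63.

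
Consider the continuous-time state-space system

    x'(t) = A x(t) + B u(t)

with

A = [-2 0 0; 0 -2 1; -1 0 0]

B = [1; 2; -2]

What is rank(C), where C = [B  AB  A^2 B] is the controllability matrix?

AB = [[-2], [-6], [-1]]
A^2B = [[4], [11], [2]]
Controllability matrix C = [B  AB  A^2B] = [[1, -2, 4], [2, -6, 11], [-2, -1, 2]]
det(C) = 1·((-6)·2 - 11·(-1)) - (-2)·(2·2 - 11·(-2)) + 4·(2·(-1) - (-6)·(-2)) = 1·(-1) - (-2)·26 + 4·(-14) = -5 ≠ 0, so rank(C) = 3.
rank(C) = 3 = n, so the pair (A, B) is completely controllable.

3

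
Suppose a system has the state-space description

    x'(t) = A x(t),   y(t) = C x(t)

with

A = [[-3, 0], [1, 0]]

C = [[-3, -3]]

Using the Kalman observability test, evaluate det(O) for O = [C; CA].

18

CA = [[6, 0]]
Observability matrix O = [C; CA] = [[-3, -3], [6, 0]]
det(O) = (-3)·0 - (-3)·6 = 0 - (-18) = 18
Since det(O) ≠ 0, rank(O) = 2 and the system is completely observable.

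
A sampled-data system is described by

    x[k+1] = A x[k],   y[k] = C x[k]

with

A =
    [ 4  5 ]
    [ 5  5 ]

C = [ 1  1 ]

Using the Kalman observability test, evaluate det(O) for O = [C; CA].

1

CA = [[9, 10]]
Observability matrix O = [C; CA] = [[1, 1], [9, 10]]
det(O) = 1·10 - 1·9 = 10 - 9 = 1
Since det(O) ≠ 0, rank(O) = 2 and the system is completely observable.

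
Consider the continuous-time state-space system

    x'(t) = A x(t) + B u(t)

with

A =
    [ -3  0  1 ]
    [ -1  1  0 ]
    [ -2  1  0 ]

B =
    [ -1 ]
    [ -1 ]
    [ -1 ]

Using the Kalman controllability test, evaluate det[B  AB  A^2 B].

-1

AB = [[2], [0], [1]]
A^2B = [[-5], [-2], [-4]]
Controllability matrix C = [B  AB  A^2B] = [[-1, 2, -5], [-1, 0, -2], [-1, 1, -4]]
Expanding along the first row, det(C) = (-1)·(0·(-4) - (-2)·1) - 2·((-1)·(-4) - (-2)·(-1)) + (-5)·((-1)·1 - 0·(-1)) = (-1)·2 - 2·2 + (-5)·(-1) = -1
Since det(C) ≠ 0, rank(C) = 3 and the system is completely controllable.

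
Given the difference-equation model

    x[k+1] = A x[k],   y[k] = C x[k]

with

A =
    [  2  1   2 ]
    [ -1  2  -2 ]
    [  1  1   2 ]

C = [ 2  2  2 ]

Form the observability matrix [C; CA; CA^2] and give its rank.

CA = [[4, 8, 4]]
CA^2 = [[4, 24, 0]]
Observability matrix O = [C; CA; CA^2] = [[2, 2, 2], [4, 8, 4], [4, 24, 0]]
det(O) = 2·(8·0 - 4·24) - 2·(4·0 - 4·4) + 2·(4·24 - 8·4) = 2·(-96) - 2·(-16) + 2·64 = -32 ≠ 0, so rank(O) = 3.
rank(O) = 3 = n, so the pair (A, C) is completely observable.

3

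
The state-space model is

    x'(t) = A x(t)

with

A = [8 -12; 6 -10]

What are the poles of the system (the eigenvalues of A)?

-4, 2

det(sI - A) = s^2 - (tr A)s + det A, with tr A = 8 + (-10) = -2 and det A = 8·(-10) - (-12)·6 = -80 - (-72) = -8.
So p(s) = det(sI - A) = s^2 + 2s - 8.
Factor s^2 + 2s - 8: two numbers with sum -2 and product -8 are 2 and -4, so s^2 + 2s - 8 = (s - 2)(s + 4).
Hence p(s) = (s - 2) (s + 4), with roots -4, 2.
At least one eigenvalue has non-negative real part, so the system is not asymptotically stable.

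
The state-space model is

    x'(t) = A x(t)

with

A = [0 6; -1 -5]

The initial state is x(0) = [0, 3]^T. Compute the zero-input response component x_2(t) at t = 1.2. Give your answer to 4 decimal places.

det(sI - A) = s^2 - (tr A)s + det A, with tr A = 0 + (-5) = -5 and det A = 0·(-5) - 6·(-1) = 0 - (-6) = 6.
So p(s) = det(sI - A) = s^2 + 5s + 6.
Factor s^2 + 5s + 6: two numbers with sum -5 and product 6 are -2 and -3, so s^2 + 5s + 6 = (s + 2)(s + 3).
Hence p(s) = (s + 2) (s + 3), with roots -3, -2.
The eigenvalues -3, -2 are distinct and real, so A is diagonalisable and x(t) = e^{At} x(0) = V diag(e^{λ_i t}) V^{-1} x(0), where the columns of V are the eigenvectors.
λ = -3: A - (-3)I = [[3, 6], [-1, -2]]. Row 1 gives 3·v1 + 6·v2 = 0, so take v_1 = [-2, 1]^T.
λ = -2: A - (-2)I = [[2, 6], [-1, -3]]. Row 1 gives 2·v1 + 6·v2 = 0, so take v_2 = [-3, 1]^T.
V = [v_1 v_2] = [[-2, -3], [1, 1]] has det V = 1, so V^{-1} = adj(V)/det V = [[1, 3], [-1, -2]].
Modal coordinates z(0) = V^{-1} x(0): 1·0 + 3·3 = 9; (-1)·0 + (-2)·3 = -6; so z(0) = [9, -6]^T.
x_2(t) = Σ_i (v_i)_2 · z_i(0) · e^{λ_i t} (row 2 of V times the modal terms).
x_2(1.2) = 1·9·e^{-3·1.2} + 1·(-6)·e^{-2·1.2} = 9·0.027324 + (-6)·0.090718 = -0.2984.

-0.2984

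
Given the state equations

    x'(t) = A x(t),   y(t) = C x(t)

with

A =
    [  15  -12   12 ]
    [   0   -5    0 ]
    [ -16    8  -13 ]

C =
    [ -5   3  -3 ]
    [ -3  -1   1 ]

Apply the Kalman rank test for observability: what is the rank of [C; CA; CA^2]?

2

CA = [[-27, 21, -21], [-61, 49, -49]]
CA^2 = [[-69, 51, -51], [-131, 95, -95]]
Observability matrix O = [C; CA; CA^2] = [[-5, 3, -3], [-3, -1, 1], [-27, 21, -21], [-61, 49, -49], [-69, 51, -51], [-131, 95, -95]]
The columns c1, c2, c3 of O are linearly dependent: c2 + c3 = 0 (check each entry), so rank(O) ≤ 2.
The 2×2 minor from rows 1, 2, columns 1, 2 is (-5)·(-1) - 3·(-3) = 5 - (-9) = 14 ≠ 0, so rank(O) = 2.
rank(O) = 2 < n = 3, so the pair (A, C) is not completely observable.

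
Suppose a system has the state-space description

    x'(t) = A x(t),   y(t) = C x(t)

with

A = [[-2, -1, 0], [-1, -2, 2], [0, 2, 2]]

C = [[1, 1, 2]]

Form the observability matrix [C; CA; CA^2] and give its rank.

3

CA = [[-3, 1, 6]]
CA^2 = [[5, 13, 14]]
Observability matrix O = [C; CA; CA^2] = [[1, 1, 2], [-3, 1, 6], [5, 13, 14]]
det(O) = 1·(1·14 - 6·13) - 1·((-3)·14 - 6·5) + 2·((-3)·13 - 1·5) = 1·(-64) - 1·(-72) + 2·(-44) = -80 ≠ 0, so rank(O) = 3.
rank(O) = 3 = n, so the pair (A, C) is completely observable.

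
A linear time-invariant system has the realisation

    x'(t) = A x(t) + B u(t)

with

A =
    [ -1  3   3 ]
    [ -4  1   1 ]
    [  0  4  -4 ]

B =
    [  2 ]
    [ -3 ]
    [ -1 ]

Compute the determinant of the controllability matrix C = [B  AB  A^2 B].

AB = [[-14], [-12], [-8]]
A^2B = [[-46], [36], [-16]]
Controllability matrix C = [B  AB  A^2B] = [[2, -14, -46], [-3, -12, 36], [-1, -8, -16]]
Expanding along the first row, det(C) = 2·((-12)·(-16) - 36·(-8)) - (-14)·((-3)·(-16) - 36·(-1)) + (-46)·((-3)·(-8) - (-12)·(-1)) = 2·480 - (-14)·84 + (-46)·12 = 1584
Since det(C) ≠ 0, rank(C) = 3 and the system is completely controllable.

1584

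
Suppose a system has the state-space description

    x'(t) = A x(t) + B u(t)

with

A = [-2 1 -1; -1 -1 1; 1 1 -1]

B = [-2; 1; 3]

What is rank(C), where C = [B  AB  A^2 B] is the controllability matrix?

3

AB = [[2], [4], [-4]]
A^2B = [[4], [-10], [10]]
Controllability matrix C = [B  AB  A^2B] = [[-2, 2, 4], [1, 4, -10], [3, -4, 10]]
det(C) = (-2)·(4·10 - (-10)·(-4)) - 2·(1·10 - (-10)·3) + 4·(1·(-4) - 4·3) = (-2)·0 - 2·40 + 4·(-16) = -144 ≠ 0, so rank(C) = 3.
rank(C) = 3 = n, so the pair (A, B) is completely controllable.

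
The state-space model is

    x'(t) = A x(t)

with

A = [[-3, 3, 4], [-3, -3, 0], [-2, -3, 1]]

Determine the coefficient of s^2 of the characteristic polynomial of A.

Expand det(sI - A) for the 3×3 matrix.
p(s) = s^3 + 5s^2 + 20s - 30.
(Check: constant term = det(-A) = (-1)^3 det A = -30; coefficient of s^2 = -tr A = 5.)
The coefficient of s^2 is 5.

5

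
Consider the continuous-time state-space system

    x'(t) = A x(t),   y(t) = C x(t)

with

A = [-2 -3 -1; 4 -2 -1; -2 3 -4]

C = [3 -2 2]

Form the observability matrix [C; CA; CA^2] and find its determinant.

CA = [[-18, 1, -9]]
CA^2 = [[58, 25, 53]]
Observability matrix O = [C; CA; CA^2] = [[3, -2, 2], [-18, 1, -9], [58, 25, 53]]
Expanding along the first row, det(O) = 3·(1·53 - (-9)·25) - (-2)·((-18)·53 - (-9)·58) + 2·((-18)·25 - 1·58) = 3·278 - (-2)·(-432) + 2·(-508) = -1046
Since det(O) ≠ 0, rank(O) = 3 and the system is completely observable.

-1046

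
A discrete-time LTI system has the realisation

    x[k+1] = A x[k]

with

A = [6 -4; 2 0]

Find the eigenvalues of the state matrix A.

det(zI - A) = z^2 - (tr A)z + det A, with tr A = 6 + 0 = 6 and det A = 6·0 - (-4)·2 = 0 - (-8) = 8.
So p(z) = det(zI - A) = z^2 - 6z + 8.
Factor z^2 - 6z + 8: two numbers with sum 6 and product 8 are 4 and 2, so z^2 - 6z + 8 = (z - 4)(z - 2).
Hence p(z) = (z - 4) (z - 2), with roots 2, 4.

2, 4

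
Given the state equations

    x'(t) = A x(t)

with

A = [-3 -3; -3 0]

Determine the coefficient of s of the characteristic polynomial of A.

For a 2×2 matrix, det(sI - A) = s^2 - (tr A)s + det A.
tr A = -3, det A = -9.
So p(s) = s^2 + 3s - 9.
The coefficient of s is 3.

3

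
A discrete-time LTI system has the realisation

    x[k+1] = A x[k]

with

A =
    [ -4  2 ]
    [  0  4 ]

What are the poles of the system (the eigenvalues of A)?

-4, 4

det(zI - A) = z^2 - (tr A)z + det A, with tr A = (-4) + 4 = 0 and det A = (-4)·4 - 2·0 = -16 - 0 = -16.
So p(z) = det(zI - A) = z^2 - 16.
Factor z^2 - 16: two numbers with sum 0 and product -16 are 4 and -4, so z^2 - 16 = (z - 4)(z + 4).
Hence p(z) = (z - 4) (z + 4), with roots -4, 4.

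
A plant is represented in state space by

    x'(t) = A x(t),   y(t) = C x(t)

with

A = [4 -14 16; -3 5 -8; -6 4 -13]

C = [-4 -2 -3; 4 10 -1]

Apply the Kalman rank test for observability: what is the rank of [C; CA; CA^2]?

CA = [[8, 34, -9], [-8, -10, -3]]
CA^2 = [[-16, 22, -27], [16, 50, -9]]
Observability matrix O = [C; CA; CA^2] = [[-4, -2, -3], [4, 10, -1], [8, 34, -9], [-8, -10, -3], [-16, 22, -27], [16, 50, -9]]
The columns c1, c2, c3 of O are linearly dependent: -2·c1 + c2 + 2·c3 = 0 (check each entry), so rank(O) ≤ 2.
The 2×2 minor from rows 1, 2, columns 1, 2 is (-4)·10 - (-2)·4 = -40 - (-8) = -32 ≠ 0, so rank(O) = 2.
rank(O) = 2 < n = 3, so the pair (A, C) is not completely observable.

2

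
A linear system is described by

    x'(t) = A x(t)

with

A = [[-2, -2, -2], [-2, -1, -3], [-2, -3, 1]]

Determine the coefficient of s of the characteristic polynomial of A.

Expand det(sI - A) for the 3×3 matrix.
p(s) = s^3 + 2s^2 - 18s + 4.
(Check: constant term = det(-A) = (-1)^3 det A = 4; coefficient of s^2 = -tr A = 2.)
The coefficient of s is -18.

-18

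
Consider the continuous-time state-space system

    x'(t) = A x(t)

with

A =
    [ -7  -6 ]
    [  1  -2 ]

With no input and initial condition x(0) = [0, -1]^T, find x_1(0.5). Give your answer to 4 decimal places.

det(sI - A) = s^2 - (tr A)s + det A, with tr A = (-7) + (-2) = -9 and det A = (-7)·(-2) - (-6)·1 = 14 - (-6) = 20.
So p(s) = det(sI - A) = s^2 + 9s + 20.
Factor s^2 + 9s + 20: two numbers with sum -9 and product 20 are -4 and -5, so s^2 + 9s + 20 = (s + 4)(s + 5).
Hence p(s) = (s + 4) (s + 5), with roots -5, -4.
The eigenvalues -5, -4 are distinct and real, so A is diagonalisable and x(t) = e^{At} x(0) = V diag(e^{λ_i t}) V^{-1} x(0), where the columns of V are the eigenvectors.
λ = -5: A - (-5)I = [[-2, -6], [1, 3]]. Row 1 gives (-2)·v1 + (-6)·v2 = 0, so take v_1 = [3, -1]^T.
λ = -4: A - (-4)I = [[-3, -6], [1, 2]]. Row 1 gives (-3)·v1 + (-6)·v2 = 0, so take v_2 = [-2, 1]^T.
V = [v_1 v_2] = [[3, -2], [-1, 1]] has det V = 1, so V^{-1} = adj(V)/det V = [[1, 2], [1, 3]].
Modal coordinates z(0) = V^{-1} x(0): 1·0 + 2·(-1) = -2; 1·0 + 3·(-1) = -3; so z(0) = [-2, -3]^T.
x_1(t) = Σ_i (v_i)_1 · z_i(0) · e^{λ_i t} (row 1 of V times the modal terms).
x_1(0.5) = 3·(-2)·e^{-5·0.5} + (-2)·(-3)·e^{-4·0.5} = (-6)·0.082085 + 6·0.135335 = 0.3195.

0.3195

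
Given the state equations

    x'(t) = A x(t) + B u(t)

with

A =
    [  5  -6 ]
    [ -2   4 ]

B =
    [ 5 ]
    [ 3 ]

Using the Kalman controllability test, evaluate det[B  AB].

-11

AB = [[7], [2]]
Controllability matrix C = [B  AB] = [[5, 7], [3, 2]]
det(C) = 5·2 - 7·3 = 10 - 21 = -11
Since det(C) ≠ 0, rank(C) = 2 and the system is completely controllable.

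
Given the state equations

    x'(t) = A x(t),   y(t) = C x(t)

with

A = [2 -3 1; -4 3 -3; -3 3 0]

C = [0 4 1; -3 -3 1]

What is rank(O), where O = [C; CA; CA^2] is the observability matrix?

CA = [[-19, 15, -12], [3, 3, 6]]
CA^2 = [[-62, 66, -64], [-24, 18, -6]]
Observability matrix O = [C; CA; CA^2] = [[0, 4, 1], [-3, -3, 1], [-19, 15, -12], [3, 3, 6], [-62, 66, -64], [-24, 18, -6]]
Take the 3×3 submatrix of O formed by rows 1, 2, 3: [[0, 4, 1], [-3, -3, 1], [-19, 15, -12]]. Its determinant is 0·((-3)·(-12) - 1·15) - 4·((-3)·(-12) - 1·(-19)) + 1·((-3)·15 - (-3)·(-19)) = 0·21 - 4·55 + 1·(-102) = -322 ≠ 0.
So rank(O) ≥ 3; since O has 3 columns, rank(O) = 3.
rank(O) = 3 = n, so the pair (A, C) is completely observable.

3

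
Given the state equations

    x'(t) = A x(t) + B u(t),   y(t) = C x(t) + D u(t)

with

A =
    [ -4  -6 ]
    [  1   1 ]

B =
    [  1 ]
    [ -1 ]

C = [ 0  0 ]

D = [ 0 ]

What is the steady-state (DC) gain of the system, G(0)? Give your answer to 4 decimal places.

0.0000

G(0) = C(-A)^{-1}B + D = -C A^{-1} B + D.
det A = 2, so A^{-1} = (1/2)·adj(A) = [[1/2, 3], [-1/2, -2]]
A^{-1} B = [-5/2, 3/2]^T
C A^{-1} B = 0
G(0) = D - C A^{-1} B = 0 - (0) = 0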